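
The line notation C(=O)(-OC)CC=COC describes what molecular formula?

Heavy atoms from the SMILES: 6 C, 3 O.
Implicit hydrogens by atom environment:
  3 × O: no H
  2 × C: 3 H each → 6
  2 × C: 1 H each → 2
  1 × C: 2 H
  1 × C: no H
  Total hydrogens = 10.
Molecular formula: C6H10O3

C6H10O3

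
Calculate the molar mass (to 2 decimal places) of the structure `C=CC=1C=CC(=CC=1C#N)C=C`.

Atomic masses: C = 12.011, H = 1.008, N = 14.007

155.20

Molecular formula: C11H9N.
M = 11×12.011 + 9×1.008 + 1×14.007 = 155.20 g/mol.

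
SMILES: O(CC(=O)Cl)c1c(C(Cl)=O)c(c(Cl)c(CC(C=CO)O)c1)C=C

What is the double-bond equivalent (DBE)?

Molecular formula from the SMILES: C15H13Cl3O5.
DoU = (2C + 2 + N − H − X)/2 = (2·15 + 2 + 0 − 13 − 3)/2 = 16/2 = 8.
(Structurally: 1 ring(s) + 7 π bond(s) = 8.)

8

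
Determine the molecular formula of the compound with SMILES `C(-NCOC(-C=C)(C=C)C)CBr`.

C9H16BrNO

Heavy atoms from the SMILES: 1 Br, 9 C, 1 N, 1 O.
Implicit hydrogens by atom environment:
  5 × C: 2 H each → 10
  2 × C: 1 H each → 2
  1 × Br: no H
  1 × C: 3 H
  1 × C: no H
  1 × N: 1 H
  1 × O: no H
  Total hydrogens = 16.
Molecular formula: C9H16BrNO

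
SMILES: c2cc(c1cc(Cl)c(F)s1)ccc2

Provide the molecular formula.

C10H6ClFS

Heavy atoms from the SMILES: 10 C, 1 Cl, 1 F, 1 S.
Implicit hydrogens by atom environment:
  6 × C (aromatic): 1 H each → 6
  4 × C (aromatic): no H
  1 × Cl: no H
  1 × F: no H
  1 × S (aromatic): no H
  Total hydrogens = 6.
Molecular formula: C10H6ClFS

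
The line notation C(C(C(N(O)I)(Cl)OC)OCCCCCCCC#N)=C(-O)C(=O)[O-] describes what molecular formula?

Heavy atoms from the SMILES: 14 C, 1 Cl, 1 I, 2 N, 6 O.
Implicit hydrogens by atom environment:
  7 × C: 2 H each → 14
  4 × C: no H
  3 × O: no H
  2 × C: 1 H each → 2
  2 × N: no H
  2 × O: 1 H each → 2
  1 × C: 3 H
  1 × Cl: no H
  1 × I: no H
  1 × O (charge -1): no H
  Total hydrogens = 21.
Net charge -1.
Molecular formula: C14H21ClIN2O6-

C14H21ClIN2O6-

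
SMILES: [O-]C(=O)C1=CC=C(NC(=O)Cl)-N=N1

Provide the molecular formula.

Heavy atoms from the SMILES: 6 C, 1 Cl, 3 N, 3 O.
Implicit hydrogens by atom environment:
  2 × C (aromatic): 1 H each → 2
  2 × C (aromatic): no H
  2 × C: no H
  2 × N (aromatic): no H
  2 × O: no H
  1 × Cl: no H
  1 × N: 1 H
  1 × O (charge -1): no H
  Total hydrogens = 3.
Net charge -1.
Molecular formula: C6H3ClN3O3-

C6H3ClN3O3-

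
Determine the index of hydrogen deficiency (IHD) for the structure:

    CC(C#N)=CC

3

Molecular formula from the SMILES: C5H7N.
DoU = (2C + 2 + N − H − X)/2 = (2·5 + 2 + 1 − 7 − 0)/2 = 6/2 = 3.
(Structurally: 0 ring(s) + 3 π bond(s) = 3.)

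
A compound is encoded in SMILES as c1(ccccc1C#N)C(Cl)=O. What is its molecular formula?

Heavy atoms from the SMILES: 8 C, 1 Cl, 1 N, 1 O.
Implicit hydrogens by atom environment:
  4 × C (aromatic): 1 H each → 4
  2 × C (aromatic): no H
  2 × C: no H
  1 × Cl: no H
  1 × N: no H
  1 × O: no H
  Total hydrogens = 4.
Molecular formula: C8H4ClNO

C8H4ClNO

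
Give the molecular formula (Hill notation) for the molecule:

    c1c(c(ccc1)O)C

C7H8O

Heavy atoms from the SMILES: 7 C, 1 O.
Implicit hydrogens by atom environment:
  4 × C (aromatic): 1 H each → 4
  2 × C (aromatic): no H
  1 × C: 3 H
  1 × O: 1 H
  Total hydrogens = 8.
Molecular formula: C7H8O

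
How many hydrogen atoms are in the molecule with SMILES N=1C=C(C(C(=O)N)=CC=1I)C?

7

Hydrogens are implicit in SMILES; fill each atom to its normal valence:
  3 × C (aromatic): no H
  2 × C (aromatic): 1 H each → 2
  1 × C: 3 H
  1 × C: no H
  1 × I: no H
  1 × N: 2 H
  1 × N (aromatic): no H
  1 × O: no H
  Total hydrogens = 7.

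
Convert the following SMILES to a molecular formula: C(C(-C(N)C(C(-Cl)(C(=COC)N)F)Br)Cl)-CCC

C11H20BrCl2FN2O

Heavy atoms from the SMILES: 1 Br, 11 C, 2 Cl, 1 F, 2 N, 1 O.
Implicit hydrogens by atom environment:
  4 × C: 1 H each → 4
  3 × C: 2 H each → 6
  2 × C: 3 H each → 6
  2 × C: no H
  2 × Cl: no H
  2 × N: 2 H each → 4
  1 × Br: no H
  1 × F: no H
  1 × O: no H
  Total hydrogens = 20.
Molecular formula: C11H20BrCl2FN2O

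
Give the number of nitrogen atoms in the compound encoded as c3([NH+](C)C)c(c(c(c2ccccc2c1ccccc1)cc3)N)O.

2

The symbol for nitrogen appears 2 times in the SMILES.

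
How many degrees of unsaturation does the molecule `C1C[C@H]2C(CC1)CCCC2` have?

Molecular formula from the SMILES: C10H18.
DoU = (2C + 2 + N − H − X)/2 = (2·10 + 2 + 0 − 18 − 0)/2 = 4/2 = 2.
(Structurally: 2 ring(s) + 0 π bond(s) = 2.)

2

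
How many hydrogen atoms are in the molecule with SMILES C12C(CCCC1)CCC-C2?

18

Hydrogens are implicit in SMILES; fill each atom to its normal valence:
  8 × C: 2 H each → 16
  2 × C: 1 H each → 2
  Total hydrogens = 18.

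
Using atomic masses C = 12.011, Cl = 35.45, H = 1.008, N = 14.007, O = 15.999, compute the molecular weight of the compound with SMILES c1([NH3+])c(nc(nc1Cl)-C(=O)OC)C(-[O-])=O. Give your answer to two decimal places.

Molecular formula: C7H6ClN3O4.
M = 7×12.011 + 1×35.45 + 6×1.008 + 3×14.007 + 4×15.999 = 231.59 g/mol.

231.59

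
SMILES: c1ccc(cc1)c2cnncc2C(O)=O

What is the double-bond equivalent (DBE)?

9

Molecular formula from the SMILES: C11H8N2O2.
DoU = (2C + 2 + N − H − X)/2 = (2·11 + 2 + 2 − 8 − 0)/2 = 18/2 = 9.
(Structurally: 2 ring(s) + 7 π bond(s) = 9.)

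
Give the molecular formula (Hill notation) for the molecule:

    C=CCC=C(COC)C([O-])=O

Heavy atoms from the SMILES: 8 C, 3 O.
Implicit hydrogens by atom environment:
  3 × C: 2 H each → 6
  2 × C: 1 H each → 2
  2 × C: no H
  2 × O: no H
  1 × C: 3 H
  1 × O (charge -1): no H
  Total hydrogens = 11.
Net charge -1.
Molecular formula: C8H11O3-

C8H11O3-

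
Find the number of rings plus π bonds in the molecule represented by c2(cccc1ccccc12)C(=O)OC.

8

Molecular formula from the SMILES: C12H10O2.
DoU = (2C + 2 + N − H − X)/2 = (2·12 + 2 + 0 − 10 − 0)/2 = 16/2 = 8.
(Structurally: 2 ring(s) + 6 π bond(s) = 8.)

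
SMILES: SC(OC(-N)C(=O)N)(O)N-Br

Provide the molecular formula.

C3H8BrN3O3S

Heavy atoms from the SMILES: 1 Br, 3 C, 3 N, 3 O, 1 S.
Implicit hydrogens by atom environment:
  2 × C: no H
  2 × N: 2 H each → 4
  2 × O: no H
  1 × Br: no H
  1 × C: 1 H
  1 × N: 1 H
  1 × O: 1 H
  1 × S: 1 H
  Total hydrogens = 8.
Molecular formula: C3H8BrN3O3S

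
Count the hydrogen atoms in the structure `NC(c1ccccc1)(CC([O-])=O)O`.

Hydrogens are implicit in SMILES; fill each atom to its normal valence:
  5 × C (aromatic): 1 H each → 5
  2 × C: no H
  1 × C: 2 H
  1 × C (aromatic): no H
  1 × N: 2 H
  1 × O: 1 H
  1 × O: no H
  1 × O (charge -1): no H
  Total hydrogens = 10.

10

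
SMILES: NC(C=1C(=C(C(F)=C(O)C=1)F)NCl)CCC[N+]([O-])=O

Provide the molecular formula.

C10H12ClF2N3O3

Heavy atoms from the SMILES: 10 C, 1 Cl, 2 F, 3 N, 3 O.
Implicit hydrogens by atom environment:
  5 × C (aromatic): no H
  3 × C: 2 H each → 6
  2 × F: no H
  1 × C (aromatic): 1 H
  1 × C: 1 H
  1 × Cl: no H
  1 × N: 2 H
  1 × N: 1 H
  1 × N (charge +1): no H
  1 × O: 1 H
  1 × O: no H
  1 × O (charge -1): no H
  Total hydrogens = 12.
Molecular formula: C10H12ClF2N3O3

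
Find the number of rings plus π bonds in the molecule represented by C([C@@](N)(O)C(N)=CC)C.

Molecular formula from the SMILES: C6H14N2O.
DoU = (2C + 2 + N − H − X)/2 = (2·6 + 2 + 2 − 14 − 0)/2 = 2/2 = 1.
(Structurally: 0 ring(s) + 1 π bond(s) = 1.)

1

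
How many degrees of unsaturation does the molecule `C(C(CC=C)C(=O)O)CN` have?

2

Molecular formula from the SMILES: C7H13NO2.
DoU = (2C + 2 + N − H − X)/2 = (2·7 + 2 + 1 − 13 − 0)/2 = 4/2 = 2.
(Structurally: 0 ring(s) + 2 π bond(s) = 2.)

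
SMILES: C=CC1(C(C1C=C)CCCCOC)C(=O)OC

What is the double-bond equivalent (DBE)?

Molecular formula from the SMILES: C14H22O3.
DoU = (2C + 2 + N − H − X)/2 = (2·14 + 2 + 0 − 22 − 0)/2 = 8/2 = 4.
(Structurally: 1 ring(s) + 3 π bond(s) = 4.)

4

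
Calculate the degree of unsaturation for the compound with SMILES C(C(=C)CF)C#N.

Molecular formula from the SMILES: C5H6FN.
DoU = (2C + 2 + N − H − X)/2 = (2·5 + 2 + 1 − 6 − 1)/2 = 6/2 = 3.
(Structurally: 0 ring(s) + 3 π bond(s) = 3.)

3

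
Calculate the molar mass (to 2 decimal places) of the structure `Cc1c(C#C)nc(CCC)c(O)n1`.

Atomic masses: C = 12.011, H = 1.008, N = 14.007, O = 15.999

176.22

Molecular formula: C10H12N2O.
M = 10×12.011 + 12×1.008 + 2×14.007 + 1×15.999 = 176.22 g/mol.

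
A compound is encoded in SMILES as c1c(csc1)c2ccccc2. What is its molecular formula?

C10H8S

Heavy atoms from the SMILES: 10 C, 1 S.
Implicit hydrogens by atom environment:
  8 × C (aromatic): 1 H each → 8
  2 × C (aromatic): no H
  1 × S (aromatic): no H
  Total hydrogens = 8.
Molecular formula: C10H8S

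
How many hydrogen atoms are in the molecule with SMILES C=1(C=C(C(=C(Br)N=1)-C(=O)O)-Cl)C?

Hydrogens are implicit in SMILES; fill each atom to its normal valence:
  4 × C (aromatic): no H
  1 × Br: no H
  1 × C: 3 H
  1 × C (aromatic): 1 H
  1 × C: no H
  1 × Cl: no H
  1 × N (aromatic): no H
  1 × O: 1 H
  1 × O: no H
  Total hydrogens = 5.

5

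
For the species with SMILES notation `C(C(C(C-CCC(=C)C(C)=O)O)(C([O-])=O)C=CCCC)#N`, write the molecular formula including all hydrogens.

C16H22NO4-

Heavy atoms from the SMILES: 16 C, 1 N, 4 O.
Implicit hydrogens by atom environment:
  6 × C: 2 H each → 12
  5 × C: no H
  3 × C: 1 H each → 3
  2 × C: 3 H each → 6
  2 × O: no H
  1 × N: no H
  1 × O: 1 H
  1 × O (charge -1): no H
  Total hydrogens = 22.
Net charge -1.
Molecular formula: C16H22NO4-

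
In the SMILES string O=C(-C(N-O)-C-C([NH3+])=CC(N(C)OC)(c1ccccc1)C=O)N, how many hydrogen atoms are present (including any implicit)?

Hydrogens are implicit in SMILES; fill each atom to its normal valence:
  5 × C (aromatic): 1 H each → 5
  3 × C: 1 H each → 3
  3 × C: no H
  3 × O: no H
  2 × C: 3 H each → 6
  1 × C: 2 H
  1 × C (aromatic): no H
  1 × N (charge +1): 3 H
  1 × N: 2 H
  1 × N: 1 H
  1 × N: no H
  1 × O: 1 H
  Total hydrogens = 23.

23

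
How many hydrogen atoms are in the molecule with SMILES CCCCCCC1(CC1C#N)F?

Hydrogens are implicit in SMILES; fill each atom to its normal valence:
  6 × C: 2 H each → 12
  2 × C: no H
  1 × C: 3 H
  1 × C: 1 H
  1 × F: no H
  1 × N: no H
  Total hydrogens = 16.

16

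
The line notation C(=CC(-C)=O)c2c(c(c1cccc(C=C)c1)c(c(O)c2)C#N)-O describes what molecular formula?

Heavy atoms from the SMILES: 19 C, 1 N, 3 O.
Implicit hydrogens by atom environment:
  7 × C (aromatic): no H
  5 × C (aromatic): 1 H each → 5
  3 × C: 1 H each → 3
  2 × C: no H
  2 × O: 1 H each → 2
  1 × C: 3 H
  1 × C: 2 H
  1 × N: no H
  1 × O: no H
  Total hydrogens = 15.
Molecular formula: C19H15NO3

C19H15NO3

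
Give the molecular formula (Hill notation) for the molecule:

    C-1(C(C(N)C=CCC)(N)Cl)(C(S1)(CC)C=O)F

C11H18ClFN2OS

Heavy atoms from the SMILES: 11 C, 1 Cl, 1 F, 2 N, 1 O, 1 S.
Implicit hydrogens by atom environment:
  4 × C: 1 H each → 4
  3 × C: no H
  2 × C: 3 H each → 6
  2 × C: 2 H each → 4
  2 × N: 2 H each → 4
  1 × Cl: no H
  1 × F: no H
  1 × O: no H
  1 × S: no H
  Total hydrogens = 18.
Molecular formula: C11H18ClFN2OS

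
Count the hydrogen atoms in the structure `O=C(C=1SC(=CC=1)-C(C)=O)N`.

Hydrogens are implicit in SMILES; fill each atom to its normal valence:
  2 × C (aromatic): 1 H each → 2
  2 × C (aromatic): no H
  2 × C: no H
  2 × O: no H
  1 × C: 3 H
  1 × N: 2 H
  1 × S (aromatic): no H
  Total hydrogens = 7.

7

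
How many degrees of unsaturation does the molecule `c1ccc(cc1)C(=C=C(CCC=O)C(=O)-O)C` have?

Molecular formula from the SMILES: C14H14O3.
DoU = (2C + 2 + N − H − X)/2 = (2·14 + 2 + 0 − 14 − 0)/2 = 16/2 = 8.
(Structurally: 1 ring(s) + 7 π bond(s) = 8.)

8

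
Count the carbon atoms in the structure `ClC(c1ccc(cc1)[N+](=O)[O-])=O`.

The symbol for carbon appears 7 times in the SMILES. Lowercase c denotes aromatic carbon and counts toward C.

7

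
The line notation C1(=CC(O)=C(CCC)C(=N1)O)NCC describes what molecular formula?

C10H16N2O2

Heavy atoms from the SMILES: 10 C, 2 N, 2 O.
Implicit hydrogens by atom environment:
  4 × C (aromatic): no H
  3 × C: 2 H each → 6
  2 × C: 3 H each → 6
  2 × O: 1 H each → 2
  1 × C (aromatic): 1 H
  1 × N: 1 H
  1 × N (aromatic): no H
  Total hydrogens = 16.
Molecular formula: C10H16N2O2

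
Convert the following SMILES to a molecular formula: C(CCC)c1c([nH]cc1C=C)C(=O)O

Heavy atoms from the SMILES: 11 C, 1 N, 2 O.
Implicit hydrogens by atom environment:
  4 × C: 2 H each → 8
  3 × C (aromatic): no H
  1 × C: 3 H
  1 × C (aromatic): 1 H
  1 × C: 1 H
  1 × C: no H
  1 × N (aromatic): 1 H
  1 × O: 1 H
  1 × O: no H
  Total hydrogens = 15.
Molecular formula: C11H15NO2

C11H15NO2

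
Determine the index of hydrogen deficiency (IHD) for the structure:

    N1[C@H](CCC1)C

1

Molecular formula from the SMILES: C5H11N.
DoU = (2C + 2 + N − H − X)/2 = (2·5 + 2 + 1 − 11 − 0)/2 = 2/2 = 1.
(Structurally: 1 ring(s) + 0 π bond(s) = 1.)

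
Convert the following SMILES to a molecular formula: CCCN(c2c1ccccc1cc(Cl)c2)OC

Heavy atoms from the SMILES: 14 C, 1 Cl, 1 N, 1 O.
Implicit hydrogens by atom environment:
  6 × C (aromatic): 1 H each → 6
  4 × C (aromatic): no H
  2 × C: 3 H each → 6
  2 × C: 2 H each → 4
  1 × Cl: no H
  1 × N: no H
  1 × O: no H
  Total hydrogens = 16.
Molecular formula: C14H16ClNO

C14H16ClNO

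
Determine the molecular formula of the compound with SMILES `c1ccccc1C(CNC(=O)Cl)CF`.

Heavy atoms from the SMILES: 10 C, 1 Cl, 1 F, 1 N, 1 O.
Implicit hydrogens by atom environment:
  5 × C (aromatic): 1 H each → 5
  2 × C: 2 H each → 4
  1 × C: 1 H
  1 × C (aromatic): no H
  1 × C: no H
  1 × Cl: no H
  1 × F: no H
  1 × N: 1 H
  1 × O: no H
  Total hydrogens = 11.
Molecular formula: C10H11ClFNO

C10H11ClFNO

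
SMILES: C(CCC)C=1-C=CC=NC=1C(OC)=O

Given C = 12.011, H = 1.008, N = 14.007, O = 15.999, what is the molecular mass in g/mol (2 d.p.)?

193.25

Molecular formula: C11H15NO2.
M = 11×12.011 + 15×1.008 + 1×14.007 + 2×15.999 = 193.25 g/mol.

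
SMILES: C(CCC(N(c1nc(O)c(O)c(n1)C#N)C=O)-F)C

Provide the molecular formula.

C11H13FN4O3

Heavy atoms from the SMILES: 11 C, 1 F, 4 N, 3 O.
Implicit hydrogens by atom environment:
  4 × C (aromatic): no H
  3 × C: 2 H each → 6
  2 × C: 1 H each → 2
  2 × N (aromatic): no H
  2 × N: no H
  2 × O: 1 H each → 2
  1 × C: 3 H
  1 × C: no H
  1 × F: no H
  1 × O: no H
  Total hydrogens = 13.
Molecular formula: C11H13FN4O3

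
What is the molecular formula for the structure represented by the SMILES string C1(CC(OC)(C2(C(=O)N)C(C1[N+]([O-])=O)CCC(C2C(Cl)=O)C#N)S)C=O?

Heavy atoms from the SMILES: 15 C, 1 Cl, 3 N, 6 O, 1 S.
Implicit hydrogens by atom environment:
  6 × C: 1 H each → 6
  5 × C: no H
  5 × O: no H
  3 × C: 2 H each → 6
  1 × C: 3 H
  1 × Cl: no H
  1 × N: 2 H
  1 × N: no H
  1 × N (charge +1): no H
  1 × O (charge -1): no H
  1 × S: 1 H
  Total hydrogens = 18.
Molecular formula: C15H18ClN3O6S

C15H18ClN3O6S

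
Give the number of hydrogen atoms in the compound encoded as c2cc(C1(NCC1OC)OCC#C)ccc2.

Hydrogens are implicit in SMILES; fill each atom to its normal valence:
  5 × C (aromatic): 1 H each → 5
  2 × C: 2 H each → 4
  2 × C: 1 H each → 2
  2 × C: no H
  2 × O: no H
  1 × C: 3 H
  1 × C (aromatic): no H
  1 × N: 1 H
  Total hydrogens = 15.

15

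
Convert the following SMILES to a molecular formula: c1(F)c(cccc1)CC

C8H9F

Heavy atoms from the SMILES: 8 C, 1 F.
Implicit hydrogens by atom environment:
  4 × C (aromatic): 1 H each → 4
  2 × C (aromatic): no H
  1 × C: 3 H
  1 × C: 2 H
  1 × F: no H
  Total hydrogens = 9.
Molecular formula: C8H9F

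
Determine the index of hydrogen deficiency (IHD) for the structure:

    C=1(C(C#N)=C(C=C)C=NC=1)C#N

Molecular formula from the SMILES: C9H5N3.
DoU = (2C + 2 + N − H − X)/2 = (2·9 + 2 + 3 − 5 − 0)/2 = 18/2 = 9.
(Structurally: 1 ring(s) + 8 π bond(s) = 9.)

9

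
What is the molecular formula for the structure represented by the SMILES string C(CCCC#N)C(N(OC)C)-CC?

C10H20N2O

Heavy atoms from the SMILES: 10 C, 2 N, 1 O.
Implicit hydrogens by atom environment:
  5 × C: 2 H each → 10
  3 × C: 3 H each → 9
  2 × N: no H
  1 × C: 1 H
  1 × C: no H
  1 × O: no H
  Total hydrogens = 20.
Molecular formula: C10H20N2O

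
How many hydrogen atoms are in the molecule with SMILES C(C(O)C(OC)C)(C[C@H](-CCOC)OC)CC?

28

Hydrogens are implicit in SMILES; fill each atom to its normal valence:
  5 × C: 3 H each → 15
  4 × C: 2 H each → 8
  4 × C: 1 H each → 4
  3 × O: no H
  1 × O: 1 H
  Total hydrogens = 28.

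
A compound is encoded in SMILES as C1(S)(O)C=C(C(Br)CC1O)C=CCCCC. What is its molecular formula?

C12H19BrO2S

Heavy atoms from the SMILES: 1 Br, 12 C, 2 O, 1 S.
Implicit hydrogens by atom environment:
  5 × C: 1 H each → 5
  4 × C: 2 H each → 8
  2 × C: no H
  2 × O: 1 H each → 2
  1 × Br: no H
  1 × C: 3 H
  1 × S: 1 H
  Total hydrogens = 19.
Molecular formula: C12H19BrO2S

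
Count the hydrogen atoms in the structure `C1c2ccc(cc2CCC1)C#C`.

12

Hydrogens are implicit in SMILES; fill each atom to its normal valence:
  4 × C: 2 H each → 8
  3 × C (aromatic): 1 H each → 3
  3 × C (aromatic): no H
  1 × C: 1 H
  1 × C: no H
  Total hydrogens = 12.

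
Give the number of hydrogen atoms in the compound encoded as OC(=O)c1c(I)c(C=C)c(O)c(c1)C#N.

6

Hydrogens are implicit in SMILES; fill each atom to its normal valence:
  5 × C (aromatic): no H
  2 × C: no H
  2 × O: 1 H each → 2
  1 × C: 2 H
  1 × C (aromatic): 1 H
  1 × C: 1 H
  1 × I: no H
  1 × N: no H
  1 × O: no H
  Total hydrogens = 6.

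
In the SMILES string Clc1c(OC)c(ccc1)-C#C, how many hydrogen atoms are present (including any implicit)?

Hydrogens are implicit in SMILES; fill each atom to its normal valence:
  3 × C (aromatic): 1 H each → 3
  3 × C (aromatic): no H
  1 × C: 3 H
  1 × C: 1 H
  1 × C: no H
  1 × Cl: no H
  1 × O: no H
  Total hydrogens = 7.

7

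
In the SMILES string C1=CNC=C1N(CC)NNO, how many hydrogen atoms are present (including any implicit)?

Hydrogens are implicit in SMILES; fill each atom to its normal valence:
  3 × C (aromatic): 1 H each → 3
  2 × N: 1 H each → 2
  1 × C: 3 H
  1 × C: 2 H
  1 × C (aromatic): no H
  1 × N (aromatic): 1 H
  1 × N: no H
  1 × O: 1 H
  Total hydrogens = 12.

12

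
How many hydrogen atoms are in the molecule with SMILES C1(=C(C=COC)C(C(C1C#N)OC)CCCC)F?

Hydrogens are implicit in SMILES; fill each atom to its normal valence:
  5 × C: 1 H each → 5
  3 × C: 3 H each → 9
  3 × C: 2 H each → 6
  3 × C: no H
  2 × O: no H
  1 × F: no H
  1 × N: no H
  Total hydrogens = 20.

20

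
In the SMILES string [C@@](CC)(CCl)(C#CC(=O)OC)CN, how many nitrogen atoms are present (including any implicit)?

The symbol for nitrogen appears 1 time in the SMILES.

1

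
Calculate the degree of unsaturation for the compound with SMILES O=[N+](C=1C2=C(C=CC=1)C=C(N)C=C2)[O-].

Molecular formula from the SMILES: C10H8N2O2.
DoU = (2C + 2 + N − H − X)/2 = (2·10 + 2 + 2 − 8 − 0)/2 = 16/2 = 8.
(Structurally: 2 ring(s) + 6 π bond(s) = 8.)

8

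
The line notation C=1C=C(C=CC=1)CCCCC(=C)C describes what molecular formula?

Heavy atoms from the SMILES: 13 C.
Implicit hydrogens by atom environment:
  5 × C: 2 H each → 10
  5 × C (aromatic): 1 H each → 5
  1 × C: 3 H
  1 × C: no H
  1 × C (aromatic): no H
  Total hydrogens = 18.
Molecular formula: C13H18

C13H18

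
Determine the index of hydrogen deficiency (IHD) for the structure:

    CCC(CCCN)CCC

Molecular formula from the SMILES: C9H21N.
DoU = (2C + 2 + N − H − X)/2 = (2·9 + 2 + 1 − 21 − 0)/2 = 0/2 = 0.
(Structurally: 0 ring(s) + 0 π bond(s) = 0.)

0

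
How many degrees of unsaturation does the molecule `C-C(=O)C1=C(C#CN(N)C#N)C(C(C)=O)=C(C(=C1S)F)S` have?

Molecular formula from the SMILES: C13H10FN3O2S2.
DoU = (2C + 2 + N − H − X)/2 = (2·13 + 2 + 3 − 10 − 1)/2 = 20/2 = 10.
(Structurally: 1 ring(s) + 9 π bond(s) = 10.)

10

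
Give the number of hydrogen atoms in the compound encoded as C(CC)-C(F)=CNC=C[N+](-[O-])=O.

11

Hydrogens are implicit in SMILES; fill each atom to its normal valence:
  3 × C: 1 H each → 3
  2 × C: 2 H each → 4
  1 × C: 3 H
  1 × C: no H
  1 × F: no H
  1 × N: 1 H
  1 × N (charge +1): no H
  1 × O: no H
  1 × O (charge -1): no H
  Total hydrogens = 11.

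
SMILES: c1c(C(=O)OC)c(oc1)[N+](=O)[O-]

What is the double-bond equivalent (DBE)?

5

Molecular formula from the SMILES: C6H5NO5.
DoU = (2C + 2 + N − H − X)/2 = (2·6 + 2 + 1 − 5 − 0)/2 = 10/2 = 5.
(Structurally: 1 ring(s) + 4 π bond(s) = 5.)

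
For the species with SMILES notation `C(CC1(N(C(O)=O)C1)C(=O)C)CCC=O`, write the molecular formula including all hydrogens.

Heavy atoms from the SMILES: 10 C, 1 N, 4 O.
Implicit hydrogens by atom environment:
  5 × C: 2 H each → 10
  3 × C: no H
  3 × O: no H
  1 × C: 3 H
  1 × C: 1 H
  1 × N: no H
  1 × O: 1 H
  Total hydrogens = 15.
Molecular formula: C10H15NO4

C10H15NO4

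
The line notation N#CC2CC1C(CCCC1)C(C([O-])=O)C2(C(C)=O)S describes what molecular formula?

C14H18NO3S-

Heavy atoms from the SMILES: 14 C, 1 N, 3 O, 1 S.
Implicit hydrogens by atom environment:
  5 × C: 2 H each → 10
  4 × C: 1 H each → 4
  4 × C: no H
  2 × O: no H
  1 × C: 3 H
  1 × N: no H
  1 × O (charge -1): no H
  1 × S: 1 H
  Total hydrogens = 18.
Net charge -1.
Molecular formula: C14H18NO3S-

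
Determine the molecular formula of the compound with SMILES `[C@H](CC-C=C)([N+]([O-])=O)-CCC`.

Heavy atoms from the SMILES: 8 C, 1 N, 2 O.
Implicit hydrogens by atom environment:
  5 × C: 2 H each → 10
  2 × C: 1 H each → 2
  1 × C: 3 H
  1 × N (charge +1): no H
  1 × O: no H
  1 × O (charge -1): no H
  Total hydrogens = 15.
Molecular formula: C8H15NO2

C8H15NO2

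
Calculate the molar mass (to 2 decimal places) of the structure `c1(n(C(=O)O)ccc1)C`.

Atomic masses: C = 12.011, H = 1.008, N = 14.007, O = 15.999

125.13

Molecular formula: C6H7NO2.
M = 6×12.011 + 7×1.008 + 1×14.007 + 2×15.999 = 125.13 g/mol.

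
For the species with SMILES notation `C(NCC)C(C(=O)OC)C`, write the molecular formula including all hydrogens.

Heavy atoms from the SMILES: 7 C, 1 N, 2 O.
Implicit hydrogens by atom environment:
  3 × C: 3 H each → 9
  2 × C: 2 H each → 4
  2 × O: no H
  1 × C: 1 H
  1 × C: no H
  1 × N: 1 H
  Total hydrogens = 15.
Molecular formula: C7H15NO2

C7H15NO2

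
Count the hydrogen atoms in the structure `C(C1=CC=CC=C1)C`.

Hydrogens are implicit in SMILES; fill each atom to its normal valence:
  5 × C (aromatic): 1 H each → 5
  1 × C: 3 H
  1 × C: 2 H
  1 × C (aromatic): no H
  Total hydrogens = 10.

10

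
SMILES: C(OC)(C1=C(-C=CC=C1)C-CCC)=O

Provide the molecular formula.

Heavy atoms from the SMILES: 12 C, 2 O.
Implicit hydrogens by atom environment:
  4 × C (aromatic): 1 H each → 4
  3 × C: 2 H each → 6
  2 × C: 3 H each → 6
  2 × C (aromatic): no H
  2 × O: no H
  1 × C: no H
  Total hydrogens = 16.
Molecular formula: C12H16O2

C12H16O2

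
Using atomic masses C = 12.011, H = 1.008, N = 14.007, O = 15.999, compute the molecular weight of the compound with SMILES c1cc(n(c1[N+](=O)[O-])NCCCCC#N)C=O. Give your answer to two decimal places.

Molecular formula: C10H12N4O3.
M = 10×12.011 + 12×1.008 + 4×14.007 + 3×15.999 = 236.23 g/mol.

236.23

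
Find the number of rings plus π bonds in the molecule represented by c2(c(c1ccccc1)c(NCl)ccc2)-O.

Molecular formula from the SMILES: C12H10ClNO.
DoU = (2C + 2 + N − H − X)/2 = (2·12 + 2 + 1 − 10 − 1)/2 = 16/2 = 8.
(Structurally: 2 ring(s) + 6 π bond(s) = 8.)

8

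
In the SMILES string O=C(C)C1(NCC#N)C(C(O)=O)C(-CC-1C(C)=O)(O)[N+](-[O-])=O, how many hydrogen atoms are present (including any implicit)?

15

Hydrogens are implicit in SMILES; fill each atom to its normal valence:
  6 × C: no H
  4 × O: no H
  2 × C: 3 H each → 6
  2 × C: 2 H each → 4
  2 × C: 1 H each → 2
  2 × O: 1 H each → 2
  1 × N: 1 H
  1 × N (charge +1): no H
  1 × N: no H
  1 × O (charge -1): no H
  Total hydrogens = 15.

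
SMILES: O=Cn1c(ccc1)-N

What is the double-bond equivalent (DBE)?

Molecular formula from the SMILES: C5H6N2O.
DoU = (2C + 2 + N − H − X)/2 = (2·5 + 2 + 2 − 6 − 0)/2 = 8/2 = 4.
(Structurally: 1 ring(s) + 3 π bond(s) = 4.)

4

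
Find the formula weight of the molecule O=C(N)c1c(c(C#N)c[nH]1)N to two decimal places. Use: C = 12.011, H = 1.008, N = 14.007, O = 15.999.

150.14

Molecular formula: C6H6N4O.
M = 6×12.011 + 6×1.008 + 4×14.007 + 1×15.999 = 150.14 g/mol.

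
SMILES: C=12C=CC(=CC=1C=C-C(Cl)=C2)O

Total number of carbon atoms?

The symbol for carbon appears 10 times in the SMILES. (Cl is a single chlorine, not C + l.)

10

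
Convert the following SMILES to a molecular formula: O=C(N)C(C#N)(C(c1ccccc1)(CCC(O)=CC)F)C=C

C17H19FN2O2

Heavy atoms from the SMILES: 17 C, 1 F, 2 N, 2 O.
Implicit hydrogens by atom environment:
  5 × C (aromatic): 1 H each → 5
  5 × C: no H
  3 × C: 2 H each → 6
  2 × C: 1 H each → 2
  1 × C: 3 H
  1 × C (aromatic): no H
  1 × F: no H
  1 × N: 2 H
  1 × N: no H
  1 × O: 1 H
  1 × O: no H
  Total hydrogens = 19.
Molecular formula: C17H19FN2O2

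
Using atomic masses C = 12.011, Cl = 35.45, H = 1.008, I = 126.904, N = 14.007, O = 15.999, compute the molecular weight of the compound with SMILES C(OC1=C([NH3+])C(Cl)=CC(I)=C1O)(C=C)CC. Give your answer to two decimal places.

Molecular formula: C11H14ClINO2+.
M = 11×12.011 + 1×35.45 + 14×1.008 + 1×126.904 + 1×14.007 + 2×15.999 = 354.59 g/mol.

354.59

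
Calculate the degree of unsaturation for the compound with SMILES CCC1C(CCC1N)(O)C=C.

2

Molecular formula from the SMILES: C9H17NO.
DoU = (2C + 2 + N − H − X)/2 = (2·9 + 2 + 1 − 17 − 0)/2 = 4/2 = 2.
(Structurally: 1 ring(s) + 1 π bond(s) = 2.)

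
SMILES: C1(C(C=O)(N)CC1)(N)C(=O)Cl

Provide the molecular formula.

Heavy atoms from the SMILES: 6 C, 1 Cl, 2 N, 2 O.
Implicit hydrogens by atom environment:
  3 × C: no H
  2 × C: 2 H each → 4
  2 × N: 2 H each → 4
  2 × O: no H
  1 × C: 1 H
  1 × Cl: no H
  Total hydrogens = 9.
Molecular formula: C6H9ClN2O2

C6H9ClN2O2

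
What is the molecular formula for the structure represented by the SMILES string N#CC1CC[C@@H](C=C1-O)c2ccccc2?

Heavy atoms from the SMILES: 13 C, 1 N, 1 O.
Implicit hydrogens by atom environment:
  5 × C (aromatic): 1 H each → 5
  3 × C: 1 H each → 3
  2 × C: 2 H each → 4
  2 × C: no H
  1 × C (aromatic): no H
  1 × N: no H
  1 × O: 1 H
  Total hydrogens = 13.
Molecular formula: C13H13NO

C13H13NO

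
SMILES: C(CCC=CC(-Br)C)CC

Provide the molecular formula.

Heavy atoms from the SMILES: 1 Br, 9 C.
Implicit hydrogens by atom environment:
  4 × C: 2 H each → 8
  3 × C: 1 H each → 3
  2 × C: 3 H each → 6
  1 × Br: no H
  Total hydrogens = 17.
Molecular formula: C9H17Br

C9H17Br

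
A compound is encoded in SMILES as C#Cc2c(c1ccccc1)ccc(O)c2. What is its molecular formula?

Heavy atoms from the SMILES: 14 C, 1 O.
Implicit hydrogens by atom environment:
  8 × C (aromatic): 1 H each → 8
  4 × C (aromatic): no H
  1 × C: 1 H
  1 × C: no H
  1 × O: 1 H
  Total hydrogens = 10.
Molecular formula: C14H10O

C14H10O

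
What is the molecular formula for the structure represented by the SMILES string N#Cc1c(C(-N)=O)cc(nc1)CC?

C9H9N3O

Heavy atoms from the SMILES: 9 C, 3 N, 1 O.
Implicit hydrogens by atom environment:
  3 × C (aromatic): no H
  2 × C (aromatic): 1 H each → 2
  2 × C: no H
  1 × C: 3 H
  1 × C: 2 H
  1 × N: 2 H
  1 × N (aromatic): no H
  1 × N: no H
  1 × O: no H
  Total hydrogens = 9.
Molecular formula: C9H9N3O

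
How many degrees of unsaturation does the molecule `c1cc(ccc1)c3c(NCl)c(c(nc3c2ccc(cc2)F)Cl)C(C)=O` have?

Molecular formula from the SMILES: C19H13Cl2FN2O.
DoU = (2C + 2 + N − H − X)/2 = (2·19 + 2 + 2 − 13 − 3)/2 = 26/2 = 13.
(Structurally: 3 ring(s) + 10 π bond(s) = 13.)

13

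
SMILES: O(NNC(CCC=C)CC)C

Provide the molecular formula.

Heavy atoms from the SMILES: 8 C, 2 N, 1 O.
Implicit hydrogens by atom environment:
  4 × C: 2 H each → 8
  2 × C: 3 H each → 6
  2 × C: 1 H each → 2
  2 × N: 1 H each → 2
  1 × O: no H
  Total hydrogens = 18.
Molecular formula: C8H18N2O

C8H18N2O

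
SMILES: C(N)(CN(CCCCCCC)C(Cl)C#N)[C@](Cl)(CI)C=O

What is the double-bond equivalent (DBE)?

Molecular formula from the SMILES: C14H24Cl2IN3O.
DoU = (2C + 2 + N − H − X)/2 = (2·14 + 2 + 3 − 24 − 3)/2 = 6/2 = 3.
(Structurally: 0 ring(s) + 3 π bond(s) = 3.)

3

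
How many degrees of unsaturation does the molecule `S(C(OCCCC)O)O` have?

Molecular formula from the SMILES: C5H12O3S.
DoU = (2C + 2 + N − H − X)/2 = (2·5 + 2 + 0 − 12 − 0)/2 = 0/2 = 0.
(Structurally: 0 ring(s) + 0 π bond(s) = 0.)

0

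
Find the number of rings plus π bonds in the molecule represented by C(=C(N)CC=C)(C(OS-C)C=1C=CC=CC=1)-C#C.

Molecular formula from the SMILES: C15H17NOS.
DoU = (2C + 2 + N − H − X)/2 = (2·15 + 2 + 1 − 17 − 0)/2 = 16/2 = 8.
(Structurally: 1 ring(s) + 7 π bond(s) = 8.)

8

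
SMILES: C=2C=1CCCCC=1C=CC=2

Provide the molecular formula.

Heavy atoms from the SMILES: 10 C.
Implicit hydrogens by atom environment:
  4 × C: 2 H each → 8
  4 × C (aromatic): 1 H each → 4
  2 × C (aromatic): no H
  Total hydrogens = 12.
Molecular formula: C10H12

C10H12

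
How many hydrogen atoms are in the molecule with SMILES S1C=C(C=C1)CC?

8

Hydrogens are implicit in SMILES; fill each atom to its normal valence:
  3 × C (aromatic): 1 H each → 3
  1 × C: 3 H
  1 × C: 2 H
  1 × C (aromatic): no H
  1 × S (aromatic): no H
  Total hydrogens = 8.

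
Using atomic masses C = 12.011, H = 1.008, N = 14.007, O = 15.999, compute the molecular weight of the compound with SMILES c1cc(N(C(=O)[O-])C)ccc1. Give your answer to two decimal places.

150.16

Molecular formula: C8H8NO2-.
M = 8×12.011 + 8×1.008 + 1×14.007 + 2×15.999 = 150.16 g/mol.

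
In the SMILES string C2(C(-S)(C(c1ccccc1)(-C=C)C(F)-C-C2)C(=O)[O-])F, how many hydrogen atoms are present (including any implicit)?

15

Hydrogens are implicit in SMILES; fill each atom to its normal valence:
  5 × C (aromatic): 1 H each → 5
  3 × C: 2 H each → 6
  3 × C: 1 H each → 3
  3 × C: no H
  2 × F: no H
  1 × C (aromatic): no H
  1 × O: no H
  1 × O (charge -1): no H
  1 × S: 1 H
  Total hydrogens = 15.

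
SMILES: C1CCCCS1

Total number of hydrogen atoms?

Hydrogens are implicit in SMILES; fill each atom to its normal valence:
  5 × C: 2 H each → 10
  1 × S: no H
  Total hydrogens = 10.

10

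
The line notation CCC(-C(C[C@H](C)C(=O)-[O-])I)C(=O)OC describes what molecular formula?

Heavy atoms from the SMILES: 10 C, 1 I, 4 O.
Implicit hydrogens by atom environment:
  3 × C: 3 H each → 9
  3 × C: 1 H each → 3
  3 × O: no H
  2 × C: 2 H each → 4
  2 × C: no H
  1 × I: no H
  1 × O (charge -1): no H
  Total hydrogens = 16.
Net charge -1.
Molecular formula: C10H16IO4-

C10H16IO4-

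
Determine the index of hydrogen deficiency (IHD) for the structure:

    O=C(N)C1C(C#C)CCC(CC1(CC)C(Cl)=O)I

5

Molecular formula from the SMILES: C13H17ClINO2.
DoU = (2C + 2 + N − H − X)/2 = (2·13 + 2 + 1 − 17 − 2)/2 = 10/2 = 5.
(Structurally: 1 ring(s) + 4 π bond(s) = 5.)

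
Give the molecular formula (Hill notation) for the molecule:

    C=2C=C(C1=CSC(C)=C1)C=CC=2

C11H10S

Heavy atoms from the SMILES: 11 C, 1 S.
Implicit hydrogens by atom environment:
  7 × C (aromatic): 1 H each → 7
  3 × C (aromatic): no H
  1 × C: 3 H
  1 × S (aromatic): no H
  Total hydrogens = 10.
Molecular formula: C11H10S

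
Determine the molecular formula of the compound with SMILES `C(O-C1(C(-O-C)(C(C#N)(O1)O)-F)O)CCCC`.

C10H16FNO5

Heavy atoms from the SMILES: 10 C, 1 F, 1 N, 5 O.
Implicit hydrogens by atom environment:
  4 × C: 2 H each → 8
  4 × C: no H
  3 × O: no H
  2 × C: 3 H each → 6
  2 × O: 1 H each → 2
  1 × F: no H
  1 × N: no H
  Total hydrogens = 16.
Molecular formula: C10H16FNO5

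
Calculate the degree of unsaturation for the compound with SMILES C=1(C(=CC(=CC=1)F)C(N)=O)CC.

5

Molecular formula from the SMILES: C9H10FNO.
DoU = (2C + 2 + N − H − X)/2 = (2·9 + 2 + 1 − 10 − 1)/2 = 10/2 = 5.
(Structurally: 1 ring(s) + 4 π bond(s) = 5.)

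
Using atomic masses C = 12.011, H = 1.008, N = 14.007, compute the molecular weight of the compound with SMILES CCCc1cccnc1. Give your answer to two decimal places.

Molecular formula: C8H11N.
M = 8×12.011 + 11×1.008 + 1×14.007 = 121.18 g/mol.

121.18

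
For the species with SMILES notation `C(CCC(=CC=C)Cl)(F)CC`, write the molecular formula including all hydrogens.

C9H14ClF

Heavy atoms from the SMILES: 9 C, 1 Cl, 1 F.
Implicit hydrogens by atom environment:
  4 × C: 2 H each → 8
  3 × C: 1 H each → 3
  1 × C: 3 H
  1 × C: no H
  1 × Cl: no H
  1 × F: no H
  Total hydrogens = 14.
Molecular formula: C9H14ClF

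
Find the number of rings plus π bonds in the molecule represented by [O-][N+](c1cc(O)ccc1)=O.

5

Molecular formula from the SMILES: C6H5NO3.
DoU = (2C + 2 + N − H − X)/2 = (2·6 + 2 + 1 − 5 − 0)/2 = 10/2 = 5.
(Structurally: 1 ring(s) + 4 π bond(s) = 5.)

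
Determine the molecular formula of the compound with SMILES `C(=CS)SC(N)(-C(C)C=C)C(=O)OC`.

C9H15NO2S2

Heavy atoms from the SMILES: 9 C, 1 N, 2 O, 2 S.
Implicit hydrogens by atom environment:
  4 × C: 1 H each → 4
  2 × C: 3 H each → 6
  2 × C: no H
  2 × O: no H
  1 × C: 2 H
  1 × N: 2 H
  1 × S: 1 H
  1 × S: no H
  Total hydrogens = 15.
Molecular formula: C9H15NO2S2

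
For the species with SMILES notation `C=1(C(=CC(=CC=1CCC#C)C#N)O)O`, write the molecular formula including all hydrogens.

C11H9NO2

Heavy atoms from the SMILES: 11 C, 1 N, 2 O.
Implicit hydrogens by atom environment:
  4 × C (aromatic): no H
  2 × C: 2 H each → 4
  2 × C (aromatic): 1 H each → 2
  2 × C: no H
  2 × O: 1 H each → 2
  1 × C: 1 H
  1 × N: no H
  Total hydrogens = 9.
Molecular formula: C11H9NO2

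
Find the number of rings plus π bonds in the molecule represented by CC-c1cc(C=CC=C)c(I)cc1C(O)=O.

Molecular formula from the SMILES: C13H13IO2.
DoU = (2C + 2 + N − H − X)/2 = (2·13 + 2 + 0 − 13 − 1)/2 = 14/2 = 7.
(Structurally: 1 ring(s) + 6 π bond(s) = 7.)

7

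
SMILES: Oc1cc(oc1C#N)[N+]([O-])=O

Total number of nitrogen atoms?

The symbol for nitrogen appears 2 times in the SMILES.

2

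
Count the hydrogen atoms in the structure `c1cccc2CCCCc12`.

Hydrogens are implicit in SMILES; fill each atom to its normal valence:
  4 × C: 2 H each → 8
  4 × C (aromatic): 1 H each → 4
  2 × C (aromatic): no H
  Total hydrogens = 12.

12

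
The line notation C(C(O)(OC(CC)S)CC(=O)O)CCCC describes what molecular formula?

C11H22O4S

Heavy atoms from the SMILES: 11 C, 4 O, 1 S.
Implicit hydrogens by atom environment:
  6 × C: 2 H each → 12
  2 × C: 3 H each → 6
  2 × C: no H
  2 × O: 1 H each → 2
  2 × O: no H
  1 × C: 1 H
  1 × S: 1 H
  Total hydrogens = 22.
Molecular formula: C11H22O4S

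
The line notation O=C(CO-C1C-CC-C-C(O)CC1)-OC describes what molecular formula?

C11H20O4

Heavy atoms from the SMILES: 11 C, 4 O.
Implicit hydrogens by atom environment:
  7 × C: 2 H each → 14
  3 × O: no H
  2 × C: 1 H each → 2
  1 × C: 3 H
  1 × C: no H
  1 × O: 1 H
  Total hydrogens = 20.
Molecular formula: C11H20O4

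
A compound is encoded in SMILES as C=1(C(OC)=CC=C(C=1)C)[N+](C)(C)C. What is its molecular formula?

C11H18NO+

Heavy atoms from the SMILES: 11 C, 1 N, 1 O.
Implicit hydrogens by atom environment:
  5 × C: 3 H each → 15
  3 × C (aromatic): 1 H each → 3
  3 × C (aromatic): no H
  1 × N (charge +1): no H
  1 × O: no H
  Total hydrogens = 18.
Net charge +1.
Molecular formula: C11H18NO+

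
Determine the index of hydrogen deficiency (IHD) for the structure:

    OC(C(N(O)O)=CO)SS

1

Molecular formula from the SMILES: C3H7NO4S2.
DoU = (2C + 2 + N − H − X)/2 = (2·3 + 2 + 1 − 7 − 0)/2 = 2/2 = 1.
(Structurally: 0 ring(s) + 1 π bond(s) = 1.)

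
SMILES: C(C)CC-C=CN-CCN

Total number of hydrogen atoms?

Hydrogens are implicit in SMILES; fill each atom to its normal valence:
  5 × C: 2 H each → 10
  2 × C: 1 H each → 2
  1 × C: 3 H
  1 × N: 2 H
  1 × N: 1 H
  Total hydrogens = 18.

18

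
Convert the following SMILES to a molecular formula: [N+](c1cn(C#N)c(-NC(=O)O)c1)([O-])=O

C6H4N4O4

Heavy atoms from the SMILES: 6 C, 4 N, 4 O.
Implicit hydrogens by atom environment:
  2 × C (aromatic): 1 H each → 2
  2 × C (aromatic): no H
  2 × C: no H
  2 × O: no H
  1 × N: 1 H
  1 × N (aromatic): no H
  1 × N: no H
  1 × N (charge +1): no H
  1 × O: 1 H
  1 × O (charge -1): no H
  Total hydrogens = 4.
Molecular formula: C6H4N4O4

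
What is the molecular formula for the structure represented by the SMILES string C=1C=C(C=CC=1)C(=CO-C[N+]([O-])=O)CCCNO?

Heavy atoms from the SMILES: 12 C, 2 N, 4 O.
Implicit hydrogens by atom environment:
  5 × C (aromatic): 1 H each → 5
  4 × C: 2 H each → 8
  2 × O: no H
  1 × C: 1 H
  1 × C: no H
  1 × C (aromatic): no H
  1 × N: 1 H
  1 × N (charge +1): no H
  1 × O: 1 H
  1 × O (charge -1): no H
  Total hydrogens = 16.
Molecular formula: C12H16N2O4

C12H16N2O4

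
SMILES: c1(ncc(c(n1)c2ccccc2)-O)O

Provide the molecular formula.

C10H8N2O2

Heavy atoms from the SMILES: 10 C, 2 N, 2 O.
Implicit hydrogens by atom environment:
  6 × C (aromatic): 1 H each → 6
  4 × C (aromatic): no H
  2 × N (aromatic): no H
  2 × O: 1 H each → 2
  Total hydrogens = 8.
Molecular formula: C10H8N2O2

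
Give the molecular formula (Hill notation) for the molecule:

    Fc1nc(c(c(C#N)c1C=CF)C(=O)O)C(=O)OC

C11H6F2N2O4

Heavy atoms from the SMILES: 11 C, 2 F, 2 N, 4 O.
Implicit hydrogens by atom environment:
  5 × C (aromatic): no H
  3 × C: no H
  3 × O: no H
  2 × C: 1 H each → 2
  2 × F: no H
  1 × C: 3 H
  1 × N (aromatic): no H
  1 × N: no H
  1 × O: 1 H
  Total hydrogens = 6.
Molecular formula: C11H6F2N2O4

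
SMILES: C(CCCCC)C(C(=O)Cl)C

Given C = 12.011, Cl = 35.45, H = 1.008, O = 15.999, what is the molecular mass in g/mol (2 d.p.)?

176.68

Molecular formula: C9H17ClO.
M = 9×12.011 + 1×35.45 + 17×1.008 + 1×15.999 = 176.68 g/mol.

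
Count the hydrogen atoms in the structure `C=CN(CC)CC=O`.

11

Hydrogens are implicit in SMILES; fill each atom to its normal valence:
  3 × C: 2 H each → 6
  2 × C: 1 H each → 2
  1 × C: 3 H
  1 × N: no H
  1 × O: no H
  Total hydrogens = 11.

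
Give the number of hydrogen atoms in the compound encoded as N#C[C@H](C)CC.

9

Hydrogens are implicit in SMILES; fill each atom to its normal valence:
  2 × C: 3 H each → 6
  1 × C: 2 H
  1 × C: 1 H
  1 × C: no H
  1 × N: no H
  Total hydrogens = 9.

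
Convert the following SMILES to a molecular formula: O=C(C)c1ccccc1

Heavy atoms from the SMILES: 8 C, 1 O.
Implicit hydrogens by atom environment:
  5 × C (aromatic): 1 H each → 5
  1 × C: 3 H
  1 × C (aromatic): no H
  1 × C: no H
  1 × O: no H
  Total hydrogens = 8.
Molecular formula: C8H8O

C8H8O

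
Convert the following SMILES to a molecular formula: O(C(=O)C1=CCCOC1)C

Heavy atoms from the SMILES: 7 C, 3 O.
Implicit hydrogens by atom environment:
  3 × C: 2 H each → 6
  3 × O: no H
  2 × C: no H
  1 × C: 3 H
  1 × C: 1 H
  Total hydrogens = 10.
Molecular formula: C7H10O3

C7H10O3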